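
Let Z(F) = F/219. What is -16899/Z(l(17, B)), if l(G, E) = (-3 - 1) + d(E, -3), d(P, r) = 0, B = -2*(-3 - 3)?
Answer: 3700881/4 ≈ 9.2522e+5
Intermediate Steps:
B = 12 (B = -2*(-6) = 12)
l(G, E) = -4 (l(G, E) = (-3 - 1) + 0 = -4 + 0 = -4)
Z(F) = F/219 (Z(F) = F*(1/219) = F/219)
-16899/Z(l(17, B)) = -16899/((1/219)*(-4)) = -16899/(-4/219) = -16899*(-219/4) = 3700881/4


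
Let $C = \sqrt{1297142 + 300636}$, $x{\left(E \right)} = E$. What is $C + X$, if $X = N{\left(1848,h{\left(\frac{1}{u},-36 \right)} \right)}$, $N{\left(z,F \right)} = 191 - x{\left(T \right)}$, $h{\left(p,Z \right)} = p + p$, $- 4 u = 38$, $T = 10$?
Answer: $181 + \sqrt{1597778} \approx 1445.0$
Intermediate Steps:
$u = - \frac{19}{2}$ ($u = \left(- \frac{1}{4}\right) 38 = - \frac{19}{2} \approx -9.5$)
$h{\left(p,Z \right)} = 2 p$
$N{\left(z,F \right)} = 181$ ($N{\left(z,F \right)} = 191 - 10 = 181$)
$X = 181$
$C = \sqrt{1597778} \approx 1264.0$
$C + X = \sqrt{1597778} + 181 = 181 + \sqrt{1597778}$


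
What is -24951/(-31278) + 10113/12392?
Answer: 104251201/64599496 ≈ 1.6138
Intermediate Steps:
-24951/(-31278) + 10113/12392 = -24951*(-1/31278) + 10113*(1/12392) = 8317/10426 + 10113/12392 = 104251201/64599496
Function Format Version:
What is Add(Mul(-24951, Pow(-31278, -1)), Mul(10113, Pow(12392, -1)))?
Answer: Rational(104251201, 64599496) ≈ 1.6138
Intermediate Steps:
Add(Mul(-24951, Pow(-31278, -1)), Mul(10113, Pow(12392, -1))) = Add(Mul(-24951, Rational(-1, 31278)), Mul(10113, Rational(1, 12392))) = Add(Rational(8317, 10426), Rational(10113, 12392)) = Rational(104251201, 64599496)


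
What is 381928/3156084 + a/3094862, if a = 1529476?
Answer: 751146148240/1220955555051 ≈ 0.61521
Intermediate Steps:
381928/3156084 + a/3094862 = 381928/3156084 + 1529476/3094862 = 381928*(1/3156084) + 1529476*(1/3094862) = 95482/789021 + 764738/1547431 = 751146148240/1220955555051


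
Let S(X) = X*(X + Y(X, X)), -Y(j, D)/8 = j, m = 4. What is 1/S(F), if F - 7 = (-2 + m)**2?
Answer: -1/847 ≈ -0.0011806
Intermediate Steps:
F = 11 (F = 7 + (-2 + 4)**2 = 7 + 2**2 = 7 + 4 = 11)
Y(j, D) = -8*j
S(X) = -7*X**2 (S(X) = X*(X - 8*X) = X*(-7*X) = -7*X**2)
1/S(F) = 1/(-7*11**2) = 1/(-7*121) = 1/(-847) = -1/847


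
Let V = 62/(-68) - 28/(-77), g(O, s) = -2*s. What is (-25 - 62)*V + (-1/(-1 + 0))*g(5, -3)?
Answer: 20079/374 ≈ 53.687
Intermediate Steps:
V = -205/374 (V = 62*(-1/68) - 28*(-1/77) = -31/34 + 4/11 = -205/374 ≈ -0.54813)
(-25 - 62)*V + (-1/(-1 + 0))*g(5, -3) = (-25 - 62)*(-205/374) + (-1/(-1 + 0))*(-2*(-3)) = -87*(-205/374) + (-1/(-1))*6 = 17835/374 - 1*(-1)*6 = 17835/374 + 1*6 = 17835/374 + 6 = 20079/374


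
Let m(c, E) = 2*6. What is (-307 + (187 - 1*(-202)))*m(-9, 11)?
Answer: 984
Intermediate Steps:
m(c, E) = 12
(-307 + (187 - 1*(-202)))*m(-9, 11) = (-307 + (187 - 1*(-202)))*12 = (-307 + (187 + 202))*12 = (-307 + 389)*12 = 82*12 = 984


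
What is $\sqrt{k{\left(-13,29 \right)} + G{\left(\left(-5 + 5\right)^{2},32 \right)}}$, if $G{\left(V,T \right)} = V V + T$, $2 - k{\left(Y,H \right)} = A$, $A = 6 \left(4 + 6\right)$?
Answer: $i \sqrt{26} \approx 5.099 i$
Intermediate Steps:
$A = 60$ ($A = 6 \cdot 10 = 60$)
$k{\left(Y,H \right)} = -58$ ($k{\left(Y,H \right)} = 2 - 60 = -58$)
$G{\left(V,T \right)} = T + V^{2}$ ($G{\left(V,T \right)} = V^{2} + T = T + V^{2}$)
$\sqrt{k{\left(-13,29 \right)} + G{\left(\left(-5 + 5\right)^{2},32 \right)}} = \sqrt{-58 + \left(32 + \left(\left(-5 + 5\right)^{2}\right)^{2}\right)} = \sqrt{-58 + \left(32 + \left(0^{2}\right)^{2}\right)} = \sqrt{-58 + \left(32 + 0^{2}\right)} = \sqrt{-58 + \left(32 + 0\right)} = \sqrt{-58 + 32} = \sqrt{-26} = i \sqrt{26}$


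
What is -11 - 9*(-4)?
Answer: 25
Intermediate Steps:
-11 - 9*(-4) = -11 + 36 = 25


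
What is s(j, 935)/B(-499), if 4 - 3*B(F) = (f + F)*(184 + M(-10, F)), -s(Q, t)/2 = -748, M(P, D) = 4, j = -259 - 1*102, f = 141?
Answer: 374/5609 ≈ 0.066679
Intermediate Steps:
j = -361 (j = -259 - 102 = -361)
s(Q, t) = 1496 (s(Q, t) = -2*(-748) = 1496)
B(F) = -26504/3 - 188*F/3 (B(F) = 4/3 - (141 + F)*(184 + 4)/3 = 4/3 - (141 + F)*188/3 = 4/3 - (26508 + 188*F)/3 = 4/3 + (-8836 - 188*F/3) = -26504/3 - 188*F/3)
s(j, 935)/B(-499) = 1496/(-26504/3 - 188/3*(-499)) = 1496/(-26504/3 + 93812/3) = 1496/22436 = 1496*(1/22436) = 374/5609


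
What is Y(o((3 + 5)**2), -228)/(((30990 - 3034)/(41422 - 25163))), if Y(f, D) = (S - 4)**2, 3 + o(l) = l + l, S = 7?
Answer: 146331/27956 ≈ 5.2343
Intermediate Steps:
o(l) = -3 + 2*l (o(l) = -3 + (l + l) = -3 + 2*l)
Y(f, D) = 9 (Y(f, D) = (7 - 4)**2 = 3**2 = 9)
Y(o((3 + 5)**2), -228)/(((30990 - 3034)/(41422 - 25163))) = 9/(((30990 - 3034)/(41422 - 25163))) = 9/((27956/16259)) = 9/((27956*(1/16259))) = 9/(27956/16259) = 9*(16259/27956) = 146331/27956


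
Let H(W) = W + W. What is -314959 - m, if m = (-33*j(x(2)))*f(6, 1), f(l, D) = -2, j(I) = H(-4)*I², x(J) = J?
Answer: -312847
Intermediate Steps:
H(W) = 2*W
j(I) = -8*I² (j(I) = (2*(-4))*I² = -8*I²)
m = -2112 (m = -(-264)*2²*(-2) = -(-264)*4*(-2) = -33*(-32)*(-2) = 1056*(-2) = -2112)
-314959 - m = -314959 - 1*(-2112) = -314959 + 2112 = -312847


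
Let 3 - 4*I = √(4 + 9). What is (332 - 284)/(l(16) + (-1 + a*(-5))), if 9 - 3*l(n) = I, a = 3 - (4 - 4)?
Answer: -22896/6317 - 144*√13/6317 ≈ -3.7067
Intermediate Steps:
I = ¾ - √13/4 (I = ¾ - √(4 + 9)/4 = ¾ - √13/4 ≈ -0.15139)
a = 3 (a = 3 - 1*0 = 3 + 0 = 3)
l(n) = 11/4 + √13/12 (l(n) = 3 - (¾ - √13/4)/3 = 3 + (-¼ + √13/12) = 11/4 + √13/12)
(332 - 284)/(l(16) + (-1 + a*(-5))) = (332 - 284)/((11/4 + √13/12) + (-1 + 3*(-5))) = 48/((11/4 + √13/12) + (-1 - 15)) = 48/((11/4 + √13/12) - 16) = 48/(-53/4 + √13/12)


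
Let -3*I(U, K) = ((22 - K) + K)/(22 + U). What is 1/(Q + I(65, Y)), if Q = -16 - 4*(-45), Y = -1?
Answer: 261/42782 ≈ 0.0061007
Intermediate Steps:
Q = 164 (Q = -16 + 180 = 164)
I(U, K) = -22/(3*(22 + U)) (I(U, K) = -((22 - K) + K)/(3*(22 + U)) = -22/(3*(22 + U)))
1/(Q + I(65, Y)) = 1/(164 - 22/(66 + 3*65)) = 1/(164 - 22/(66 + 195)) = 1/(164 - 22/261) = 1/(42782/261) = 261/42782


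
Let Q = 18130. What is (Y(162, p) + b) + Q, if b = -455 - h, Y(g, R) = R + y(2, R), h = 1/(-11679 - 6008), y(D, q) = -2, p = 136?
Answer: 314987784/17687 ≈ 17809.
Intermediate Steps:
h = -1/17687 (h = 1/(-17687) = -1/17687 ≈ -5.6539e-5)
Y(g, R) = -2 + R (Y(g, R) = R - 2 = -2 + R)
b = -8047584/17687 (b = -455 - 1*(-1/17687) = -455 + 1/17687 = -8047584/17687 ≈ -455.00)
(Y(162, p) + b) + Q = ((-2 + 136) - 8047584/17687) + 18130 = (134 - 8047584/17687) + 18130 = -5677526/17687 + 18130 = 314987784/17687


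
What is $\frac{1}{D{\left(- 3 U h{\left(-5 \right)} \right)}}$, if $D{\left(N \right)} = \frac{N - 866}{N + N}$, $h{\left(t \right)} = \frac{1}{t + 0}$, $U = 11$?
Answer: $- \frac{66}{4297} \approx -0.01536$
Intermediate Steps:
$h{\left(t \right)} = \frac{1}{t}$
$D{\left(N \right)} = \frac{-866 + N}{2 N}$
$\frac{1}{D{\left(- 3 U h{\left(-5 \right)} \right)}} = \frac{1}{\frac{1}{2} \frac{1}{\left(-3\right) 11 \frac{1}{-5}} \left(-866 + \frac{\left(-3\right) 11}{-5}\right)} = \frac{1}{\frac{1}{2} \frac{1}{\left(-33\right) \left(- \frac{1}{5}\right)} \left(-866 - - \frac{33}{5}\right)} = \frac{1}{\frac{1}{2} \frac{1}{\frac{33}{5}} \left(-866 + \frac{33}{5}\right)} = \frac{1}{\frac{1}{2} \cdot \frac{5}{33} \left(- \frac{4297}{5}\right)} = \frac{1}{- \frac{4297}{66}} = - \frac{66}{4297}$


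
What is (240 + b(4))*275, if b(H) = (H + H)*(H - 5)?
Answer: 63800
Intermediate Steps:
b(H) = 2*H*(-5 + H) (b(H) = (2*H)*(-5 + H) = 2*H*(-5 + H))
(240 + b(4))*275 = (240 + 2*4*(-5 + 4))*275 = (240 + 2*4*(-1))*275 = (240 - 8)*275 = 232*275 = 63800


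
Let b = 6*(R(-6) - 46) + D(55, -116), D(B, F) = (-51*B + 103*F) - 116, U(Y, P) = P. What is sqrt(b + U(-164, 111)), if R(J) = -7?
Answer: 2*I*sqrt(3769) ≈ 122.78*I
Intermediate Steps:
D(B, F) = -116 - 51*B + 103*F
b = -15187 (b = 6*(-7 - 46) + (-116 - 51*55 + 103*(-116)) = 6*(-53) + (-116 - 2805 - 11948) = -318 - 14869 = -15187)
sqrt(b + U(-164, 111)) = sqrt(-15187 + 111) = sqrt(-15076) = 2*I*sqrt(3769)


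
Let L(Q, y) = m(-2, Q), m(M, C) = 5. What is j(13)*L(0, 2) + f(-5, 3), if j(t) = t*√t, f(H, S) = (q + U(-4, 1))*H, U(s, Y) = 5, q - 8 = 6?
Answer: -95 + 65*√13 ≈ 139.36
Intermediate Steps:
q = 14 (q = 8 + 6 = 14)
f(H, S) = 19*H (f(H, S) = (14 + 5)*H = 19*H)
L(Q, y) = 5
j(t) = t^(3/2)
j(13)*L(0, 2) + f(-5, 3) = 13^(3/2)*5 + 19*(-5) = (13*√13)*5 - 95 = 65*√13 - 95 = -95 + 65*√13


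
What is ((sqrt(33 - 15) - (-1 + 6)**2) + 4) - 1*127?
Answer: -148 + 3*sqrt(2) ≈ -143.76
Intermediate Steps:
((sqrt(33 - 15) - (-1 + 6)**2) + 4) - 1*127 = ((sqrt(18) - 1*5**2) + 4) - 127 = ((3*sqrt(2) - 1*25) + 4) - 127 = ((3*sqrt(2) - 25) + 4) - 127 = ((-25 + 3*sqrt(2)) + 4) - 127 = (-21 + 3*sqrt(2)) - 127 = -148 + 3*sqrt(2)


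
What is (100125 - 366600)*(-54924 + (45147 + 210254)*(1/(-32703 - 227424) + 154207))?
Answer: -910011172915393235500/86709 ≈ -1.0495e+16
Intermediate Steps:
(100125 - 366600)*(-54924 + (45147 + 210254)*(1/(-32703 - 227424) + 154207)) = -266475*(-54924 + 255401*(1/(-260127) + 154207)) = -266475*(-54924 + 255401*(-1/260127 + 154207)) = -266475*(-54924 + 255401*(40113404288/260127)) = -266475*(-54924 + 10245003568559488/260127) = -266475*10244989281344140/260127 = -910011172915393235500/86709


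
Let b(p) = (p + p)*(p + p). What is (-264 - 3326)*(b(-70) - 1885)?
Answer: -63596850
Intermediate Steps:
b(p) = 4*p² (b(p) = (2*p)*(2*p) = 4*p²)
(-264 - 3326)*(b(-70) - 1885) = (-264 - 3326)*(4*(-70)² - 1885) = -3590*(4*4900 - 1885) = -3590*(19600 - 1885) = -3590*17715 = -63596850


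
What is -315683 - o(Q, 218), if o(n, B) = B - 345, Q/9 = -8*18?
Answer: -315556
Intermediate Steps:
Q = -1296 (Q = 9*(-8*18) = 9*(-144) = -1296)
o(n, B) = -345 + B
-315683 - o(Q, 218) = -315683 - (-345 + 218) = -315683 - 1*(-127) = -315683 + 127 = -315556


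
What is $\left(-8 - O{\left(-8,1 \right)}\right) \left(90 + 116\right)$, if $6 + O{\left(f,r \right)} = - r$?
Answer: $-206$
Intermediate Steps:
$O{\left(f,r \right)} = -6 - r$
$\left(-8 - O{\left(-8,1 \right)}\right) \left(90 + 116\right) = \left(-8 - \left(-6 - 1\right)\right) \left(90 + 116\right) = \left(-8 - \left(-6 - 1\right)\right) 206 = \left(-8 - -7\right) 206 = \left(-8 + 7\right) 206 = \left(-1\right) 206 = -206$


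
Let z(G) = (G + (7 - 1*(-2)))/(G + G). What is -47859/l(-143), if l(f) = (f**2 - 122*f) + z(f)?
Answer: -6843837/5419052 ≈ -1.2629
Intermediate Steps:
z(G) = (9 + G)/(2*G) (z(G) = (G + (7 + 2))/((2*G)) = (G + 9)*(1/(2*G)) = (9 + G)*(1/(2*G)) = (9 + G)/(2*G))
l(f) = f**2 - 122*f + (9 + f)/(2*f) (l(f) = (f**2 - 122*f) + (9 + f)/(2*f) = f**2 - 122*f + (9 + f)/(2*f))
-47859/l(-143) = -47859*(-286/(9 - 143 + 2*(-143)**2*(-122 - 143))) = -47859*(-286/(9 - 143 + 2*20449*(-265))) = -47859*(-286/(9 - 143 - 10837970)) = -47859/((1/2)*(-1/143)*(-10838104)) = -47859/5419052/143 = -47859*143/5419052 = -6843837/5419052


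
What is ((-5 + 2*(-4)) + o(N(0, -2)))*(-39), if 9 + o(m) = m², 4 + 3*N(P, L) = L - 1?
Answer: 1937/3 ≈ 645.67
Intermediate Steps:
N(P, L) = -5/3 + L/3 (N(P, L) = -4/3 + (L - 1)/3 = -4/3 + (-1 + L)/3 = -4/3 + (-⅓ + L/3) = -5/3 + L/3)
o(m) = -9 + m²
((-5 + 2*(-4)) + o(N(0, -2)))*(-39) = ((-5 + 2*(-4)) + (-9 + (-5/3 + (⅓)*(-2))²))*(-39) = ((-5 - 8) + (-9 + (-5/3 - ⅔)²))*(-39) = (-13 + (-9 + (-7/3)²))*(-39) = (-13 + (-9 + 49/9))*(-39) = (-13 - 32/9)*(-39) = -149/9*(-39) = 1937/3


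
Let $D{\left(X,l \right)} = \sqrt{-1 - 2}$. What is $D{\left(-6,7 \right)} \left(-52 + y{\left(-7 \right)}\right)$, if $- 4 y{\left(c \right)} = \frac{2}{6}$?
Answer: $- \frac{625 i \sqrt{3}}{12} \approx - 90.211 i$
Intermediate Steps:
$D{\left(X,l \right)} = i \sqrt{3}$ ($D{\left(X,l \right)} = \sqrt{-3} = i \sqrt{3}$)
$y{\left(c \right)} = - \frac{1}{12}$ ($y{\left(c \right)} = - \frac{2 \cdot \frac{1}{6}}{4} = \left(- \frac{1}{4}\right) \frac{1}{3} = - \frac{1}{12}$)
$D{\left(-6,7 \right)} \left(-52 + y{\left(-7 \right)}\right) = i \sqrt{3} \left(-52 - \frac{1}{12}\right) = i \sqrt{3} \left(- \frac{625}{12}\right) = - \frac{625 i \sqrt{3}}{12}$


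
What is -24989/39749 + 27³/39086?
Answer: -194340487/1553629414 ≈ -0.12509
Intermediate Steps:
-24989/39749 + 27³/39086 = -24989*1/39749 + 19683*(1/39086) = -24989/39749 + 19683/39086 = -194340487/1553629414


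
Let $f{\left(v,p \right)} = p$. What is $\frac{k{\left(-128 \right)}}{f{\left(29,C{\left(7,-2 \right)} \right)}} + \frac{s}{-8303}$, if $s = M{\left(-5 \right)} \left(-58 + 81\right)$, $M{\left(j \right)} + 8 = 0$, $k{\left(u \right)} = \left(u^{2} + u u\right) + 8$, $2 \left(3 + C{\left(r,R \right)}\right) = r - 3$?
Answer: $- \frac{11832128}{361} \approx -32776.0$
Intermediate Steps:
$C{\left(r,R \right)} = - \frac{9}{2} + \frac{r}{2}$ ($C{\left(r,R \right)} = -3 + \frac{r - 3}{2} = -3 + \frac{-3 + r}{2} = -3 + \left(- \frac{3}{2} + \frac{r}{2}\right) = - \frac{9}{2} + \frac{r}{2}$)
$k{\left(u \right)} = 8 + 2 u^{2}$ ($k{\left(u \right)} = \left(u^{2} + u^{2}\right) + 8 = 2 u^{2} + 8 = 8 + 2 u^{2}$)
$M{\left(j \right)} = -8$ ($M{\left(j \right)} = -8 + 0 = -8$)
$s = -184$ ($s = - 8 \left(-58 + 81\right) = \left(-8\right) 23 = -184$)
$\frac{k{\left(-128 \right)}}{f{\left(29,C{\left(7,-2 \right)} \right)}} + \frac{s}{-8303} = \frac{8 + 2 \left(-128\right)^{2}}{- \frac{9}{2} + \frac{1}{2} \cdot 7} - \frac{184}{-8303} = \frac{8 + 2 \cdot 16384}{- \frac{9}{2} + \frac{7}{2}} - - \frac{8}{361} = \frac{8 + 32768}{-1} + \frac{8}{361} = 32776 \left(-1\right) + \frac{8}{361} = -32776 + \frac{8}{361} = - \frac{11832128}{361}$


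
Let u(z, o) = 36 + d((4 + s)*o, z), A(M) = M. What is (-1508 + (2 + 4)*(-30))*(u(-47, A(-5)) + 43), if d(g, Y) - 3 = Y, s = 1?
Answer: -59080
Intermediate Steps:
d(g, Y) = 3 + Y
u(z, o) = 39 + z (u(z, o) = 36 + (3 + z) = 39 + z)
(-1508 + (2 + 4)*(-30))*(u(-47, A(-5)) + 43) = (-1508 + (2 + 4)*(-30))*((39 - 47) + 43) = (-1508 + 6*(-30))*(-8 + 43) = (-1508 - 180)*35 = -1688*35 = -59080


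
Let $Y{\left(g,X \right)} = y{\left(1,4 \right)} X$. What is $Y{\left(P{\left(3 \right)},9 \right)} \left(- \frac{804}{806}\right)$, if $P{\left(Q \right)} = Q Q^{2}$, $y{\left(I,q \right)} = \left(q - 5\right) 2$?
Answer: $\frac{7236}{403} \approx 17.955$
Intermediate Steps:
$y{\left(I,q \right)} = -10 + 2 q$ ($y{\left(I,q \right)} = \left(-5 + q\right) 2 = -10 + 2 q$)
$P{\left(Q \right)} = Q^{3}$
$Y{\left(g,X \right)} = - 2 X$ ($Y{\left(g,X \right)} = \left(-10 + 2 \cdot 4\right) X = \left(-10 + 8\right) X = - 2 X$)
$Y{\left(P{\left(3 \right)},9 \right)} \left(- \frac{804}{806}\right) = \left(-2\right) 9 \left(- \frac{804}{806}\right) = - 18 \left(\left(-804\right) \frac{1}{806}\right) = \left(-18\right) \left(- \frac{402}{403}\right) = \frac{7236}{403}$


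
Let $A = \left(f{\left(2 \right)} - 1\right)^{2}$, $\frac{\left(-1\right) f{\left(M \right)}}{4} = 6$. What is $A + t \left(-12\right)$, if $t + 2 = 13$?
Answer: $493$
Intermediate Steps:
$t = 11$ ($t = -2 + 13 = 11$)
$f{\left(M \right)} = -24$ ($f{\left(M \right)} = \left(-4\right) 6 = -24$)
$A = 625$ ($A = \left(-24 - 1\right)^{2} = \left(-25\right)^{2} = 625$)
$A + t \left(-12\right) = 625 + 11 \left(-12\right) = 625 - 132 = 493$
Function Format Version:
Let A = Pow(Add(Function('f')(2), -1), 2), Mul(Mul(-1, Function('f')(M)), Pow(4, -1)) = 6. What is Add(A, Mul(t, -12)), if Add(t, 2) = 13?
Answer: 493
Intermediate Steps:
t = 11 (t = Add(-2, 13) = 11)
Function('f')(M) = -24 (Function('f')(M) = Mul(-4, 6) = -24)
A = 625 (A = Pow(Add(-24, -1), 2) = Pow(-25, 2) = 625)
Add(A, Mul(t, -12)) = Add(625, Mul(11, -12)) = Add(625, -132) = 493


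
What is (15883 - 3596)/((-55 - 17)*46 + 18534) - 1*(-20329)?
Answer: 309460325/15222 ≈ 20330.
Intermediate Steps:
(15883 - 3596)/((-55 - 17)*46 + 18534) - 1*(-20329) = 12287/(-72*46 + 18534) + 20329 = 12287/(-3312 + 18534) + 20329 = 12287/15222 + 20329 = 309460325/15222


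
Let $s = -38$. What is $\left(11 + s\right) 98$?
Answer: $-2646$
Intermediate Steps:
$\left(11 + s\right) 98 = \left(11 - 38\right) 98 = \left(-27\right) 98 = -2646$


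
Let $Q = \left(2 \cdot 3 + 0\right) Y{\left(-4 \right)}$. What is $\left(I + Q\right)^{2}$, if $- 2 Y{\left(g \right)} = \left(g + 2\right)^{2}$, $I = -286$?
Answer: $88804$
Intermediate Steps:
$Y{\left(g \right)} = - \frac{\left(2 + g\right)^{2}}{2}$ ($Y{\left(g \right)} = - \frac{\left(g + 2\right)^{2}}{2} = - \frac{\left(2 + g\right)^{2}}{2}$)
$Q = -12$ ($Q = \left(2 \cdot 3 + 0\right) \left(- \frac{\left(2 - 4\right)^{2}}{2}\right) = \left(6 + 0\right) \left(- \frac{\left(-2\right)^{2}}{2}\right) = 6 \left(\left(- \frac{1}{2}\right) 4\right) = 6 \left(-2\right) = -12$)
$\left(I + Q\right)^{2} = \left(-286 - 12\right)^{2} = \left(-298\right)^{2} = 88804$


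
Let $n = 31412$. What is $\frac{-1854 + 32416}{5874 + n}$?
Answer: $\frac{15281}{18643} \approx 0.81966$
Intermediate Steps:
$\frac{-1854 + 32416}{5874 + n} = \frac{-1854 + 32416}{5874 + 31412} = \frac{30562}{37286} = 30562 \cdot \frac{1}{37286} = \frac{15281}{18643}$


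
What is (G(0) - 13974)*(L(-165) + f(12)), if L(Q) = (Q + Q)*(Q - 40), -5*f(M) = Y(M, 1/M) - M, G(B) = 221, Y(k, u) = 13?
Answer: -4651938497/5 ≈ -9.3039e+8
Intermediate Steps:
f(M) = -13/5 + M/5 (f(M) = -(13 - M)/5 = -13/5 + M/5)
L(Q) = 2*Q*(-40 + Q) (L(Q) = (2*Q)*(-40 + Q) = 2*Q*(-40 + Q))
(G(0) - 13974)*(L(-165) + f(12)) = (221 - 13974)*(2*(-165)*(-40 - 165) + (-13/5 + (⅕)*12)) = -13753*(2*(-165)*(-205) + (-13/5 + 12/5)) = -13753*(67650 - ⅕) = -13753*338249/5 = -4651938497/5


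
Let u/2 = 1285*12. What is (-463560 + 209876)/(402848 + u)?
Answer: -63421/108422 ≈ -0.58495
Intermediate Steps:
u = 30840 (u = 2*(1285*12) = 2*15420 = 30840)
(-463560 + 209876)/(402848 + u) = (-463560 + 209876)/(402848 + 30840) = -253684/433688 = -253684*1/433688 = -63421/108422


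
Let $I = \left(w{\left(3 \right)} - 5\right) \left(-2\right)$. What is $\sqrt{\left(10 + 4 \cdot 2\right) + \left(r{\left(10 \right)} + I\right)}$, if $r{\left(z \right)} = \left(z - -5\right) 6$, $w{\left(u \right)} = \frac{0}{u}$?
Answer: $\sqrt{118} \approx 10.863$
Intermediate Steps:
$w{\left(u \right)} = 0$
$r{\left(z \right)} = 30 + 6 z$ ($r{\left(z \right)} = \left(z + 5\right) 6 = \left(5 + z\right) 6 = 30 + 6 z$)
$I = 10$ ($I = \left(0 - 5\right) \left(-2\right) = \left(-5\right) \left(-2\right) = 10$)
$\sqrt{\left(10 + 4 \cdot 2\right) + \left(r{\left(10 \right)} + I\right)} = \sqrt{\left(10 + 4 \cdot 2\right) + \left(\left(30 + 6 \cdot 10\right) + 10\right)} = \sqrt{\left(10 + 8\right) + \left(\left(30 + 60\right) + 10\right)} = \sqrt{18 + \left(90 + 10\right)} = \sqrt{18 + 100} = \sqrt{118}$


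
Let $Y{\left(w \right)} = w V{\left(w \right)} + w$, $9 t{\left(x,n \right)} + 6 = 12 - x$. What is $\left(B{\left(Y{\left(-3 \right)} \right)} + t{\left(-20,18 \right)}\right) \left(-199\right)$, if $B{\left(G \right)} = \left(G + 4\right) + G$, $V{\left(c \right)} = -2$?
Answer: $- \frac{23084}{9} \approx -2564.9$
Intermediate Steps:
$t{\left(x,n \right)} = \frac{2}{3} - \frac{x}{9}$ ($t{\left(x,n \right)} = - \frac{2}{3} + \frac{12 - x}{9} = - \frac{2}{3} - \left(- \frac{4}{3} + \frac{x}{9}\right) = \frac{2}{3} - \frac{x}{9}$)
$Y{\left(w \right)} = - w$ ($Y{\left(w \right)} = w \left(-2\right) + w = - 2 w + w = - w$)
$B{\left(G \right)} = 4 + 2 G$ ($B{\left(G \right)} = \left(4 + G\right) + G = 4 + 2 G$)
$\left(B{\left(Y{\left(-3 \right)} \right)} + t{\left(-20,18 \right)}\right) \left(-199\right) = \left(\left(4 + 2 \left(\left(-1\right) \left(-3\right)\right)\right) + \left(\frac{2}{3} - - \frac{20}{9}\right)\right) \left(-199\right) = \left(\left(4 + 2 \cdot 3\right) + \left(\frac{2}{3} + \frac{20}{9}\right)\right) \left(-199\right) = \left(\left(4 + 6\right) + \frac{26}{9}\right) \left(-199\right) = \left(10 + \frac{26}{9}\right) \left(-199\right) = \frac{116}{9} \left(-199\right) = - \frac{23084}{9}$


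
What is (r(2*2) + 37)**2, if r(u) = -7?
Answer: 900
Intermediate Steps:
(r(2*2) + 37)**2 = (-7 + 37)**2 = 30**2 = 900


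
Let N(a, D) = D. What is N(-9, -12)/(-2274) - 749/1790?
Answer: -280291/678410 ≈ -0.41316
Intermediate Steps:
N(-9, -12)/(-2274) - 749/1790 = -12/(-2274) - 749/1790 = -12*(-1/2274) - 749*1/1790 = 2/379 - 749/1790 = -280291/678410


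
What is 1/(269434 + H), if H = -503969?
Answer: -1/234535 ≈ -4.2638e-6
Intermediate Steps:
1/(269434 + H) = 1/(269434 - 503969) = 1/(-234535) = -1/234535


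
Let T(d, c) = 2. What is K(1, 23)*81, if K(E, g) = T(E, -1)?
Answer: 162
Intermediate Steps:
K(E, g) = 2
K(1, 23)*81 = 2*81 = 162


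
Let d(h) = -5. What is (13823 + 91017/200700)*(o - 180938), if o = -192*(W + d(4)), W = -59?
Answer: -1039771142849/446 ≈ -2.3313e+9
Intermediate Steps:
o = 12288 (o = -192*(-59 - 5) = -192*(-64) = 12288)
(13823 + 91017/200700)*(o - 180938) = (13823 + 91017/200700)*(12288 - 180938) = (13823 + 91017*(1/200700))*(-168650) = (13823 + 10113/22300)*(-168650) = (308263013/22300)*(-168650) = -1039771142849/446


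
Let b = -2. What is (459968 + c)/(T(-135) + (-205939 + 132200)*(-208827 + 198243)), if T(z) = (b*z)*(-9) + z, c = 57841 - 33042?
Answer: 53863/86716779 ≈ 0.00062114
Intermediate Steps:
c = 24799
T(z) = 19*z (T(z) = -2*z*(-9) + z = 18*z + z = 19*z)
(459968 + c)/(T(-135) + (-205939 + 132200)*(-208827 + 198243)) = (459968 + 24799)/(19*(-135) + (-205939 + 132200)*(-208827 + 198243)) = 484767/(-2565 - 73739*(-10584)) = 484767/(-2565 + 780453576) = 484767/780451011 = 484767*(1/780451011) = 53863/86716779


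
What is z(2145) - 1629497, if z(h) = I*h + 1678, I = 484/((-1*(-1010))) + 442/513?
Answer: -28064390041/17271 ≈ -1.6249e+6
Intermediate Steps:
I = 347356/259065 (I = 484/1010 + 442*(1/513) = 484*(1/1010) + 442/513 = 242/505 + 442/513 = 347356/259065 ≈ 1.3408)
z(h) = 1678 + 347356*h/259065 (z(h) = 347356*h/259065 + 1678 = 1678 + 347356*h/259065)
z(2145) - 1629497 = (1678 + (347356/259065)*2145) - 1629497 = (1678 + 49671908/17271) - 1629497 = 78652646/17271 - 1629497 = -28064390041/17271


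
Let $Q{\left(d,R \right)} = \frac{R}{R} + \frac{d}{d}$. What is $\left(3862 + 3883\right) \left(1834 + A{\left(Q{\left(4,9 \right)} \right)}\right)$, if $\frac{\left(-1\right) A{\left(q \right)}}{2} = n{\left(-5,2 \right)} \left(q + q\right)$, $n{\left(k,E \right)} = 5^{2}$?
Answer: $12655330$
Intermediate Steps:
$n{\left(k,E \right)} = 25$
$Q{\left(d,R \right)} = 2$ ($Q{\left(d,R \right)} = 1 + 1 = 2$)
$A{\left(q \right)} = - 100 q$ ($A{\left(q \right)} = - 2 \cdot 25 \left(q + q\right) = - 2 \cdot 25 \cdot 2 q = - 2 \cdot 50 q = - 100 q$)
$\left(3862 + 3883\right) \left(1834 + A{\left(Q{\left(4,9 \right)} \right)}\right) = \left(3862 + 3883\right) \left(1834 - 200\right) = 7745 \left(1834 - 200\right) = 7745 \cdot 1634 = 12655330$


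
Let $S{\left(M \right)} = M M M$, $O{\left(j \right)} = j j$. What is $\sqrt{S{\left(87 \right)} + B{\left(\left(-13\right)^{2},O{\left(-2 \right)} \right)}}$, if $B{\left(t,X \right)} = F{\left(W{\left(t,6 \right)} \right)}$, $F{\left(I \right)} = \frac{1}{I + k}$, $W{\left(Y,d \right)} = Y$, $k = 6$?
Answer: $\frac{\sqrt{806666182}}{35} \approx 811.48$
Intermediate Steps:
$O{\left(j \right)} = j^{2}$
$F{\left(I \right)} = \frac{1}{6 + I}$ ($F{\left(I \right)} = \frac{1}{I + 6} = \frac{1}{6 + I}$)
$S{\left(M \right)} = M^{3}$ ($S{\left(M \right)} = M^{2} M = M^{3}$)
$B{\left(t,X \right)} = \frac{1}{6 + t}$
$\sqrt{S{\left(87 \right)} + B{\left(\left(-13\right)^{2},O{\left(-2 \right)} \right)}} = \sqrt{87^{3} + \frac{1}{6 + \left(-13\right)^{2}}} = \sqrt{658503 + \frac{1}{6 + 169}} = \sqrt{658503 + \frac{1}{175}} = \sqrt{\frac{115238026}{175}} = \frac{\sqrt{806666182}}{35}$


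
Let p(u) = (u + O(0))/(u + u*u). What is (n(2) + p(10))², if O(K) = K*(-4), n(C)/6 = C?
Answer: 17689/121 ≈ 146.19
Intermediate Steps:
n(C) = 6*C
O(K) = -4*K
p(u) = u/(u + u²) (p(u) = (u - 4*0)/(u + u*u) = (u + 0)/(u + u²) = u/(u + u²))
(n(2) + p(10))² = (6*2 + 1/(1 + 10))² = (12 + 1/11)² = (133/11)² = 17689/121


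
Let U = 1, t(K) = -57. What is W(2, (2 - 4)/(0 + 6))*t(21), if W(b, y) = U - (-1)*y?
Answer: -38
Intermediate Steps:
W(b, y) = 1 + y (W(b, y) = 1 - (-1)*y = 1 + y)
W(2, (2 - 4)/(0 + 6))*t(21) = (1 + (2 - 4)/(0 + 6))*(-57) = (1 - 2/6)*(-57) = (1 - 2*1/6)*(-57) = (1 - 1/3)*(-57) = (2/3)*(-57) = -38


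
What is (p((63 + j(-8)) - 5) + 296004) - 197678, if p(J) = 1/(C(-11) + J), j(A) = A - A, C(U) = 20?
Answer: 7669429/78 ≈ 98326.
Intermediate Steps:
j(A) = 0
p(J) = 1/(20 + J)
(p((63 + j(-8)) - 5) + 296004) - 197678 = (1/(20 + ((63 + 0) - 5)) + 296004) - 197678 = (1/(20 + (63 - 5)) + 296004) - 197678 = (1/(20 + 58) + 296004) - 197678 = (1/78 + 296004) - 197678 = 23088313/78 - 197678 = 7669429/78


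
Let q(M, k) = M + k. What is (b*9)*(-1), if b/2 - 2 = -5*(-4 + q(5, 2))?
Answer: 234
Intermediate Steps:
b = -26 (b = 4 + 2*(-5*(-4 + (5 + 2))) = 4 + 2*(-5*(-4 + 7)) = 4 + 2*(-5*3) = 4 + 2*(-15) = 4 - 30 = -26)
(b*9)*(-1) = -26*9*(-1) = -234*(-1) = 234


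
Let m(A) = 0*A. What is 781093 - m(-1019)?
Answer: 781093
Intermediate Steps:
m(A) = 0
781093 - m(-1019) = 781093 - 1*0 = 781093 + 0 = 781093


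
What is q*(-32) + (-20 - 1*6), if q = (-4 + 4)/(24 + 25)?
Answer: -26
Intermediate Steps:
q = 0 (q = 0/49 = 0*(1/49) = 0)
q*(-32) + (-20 - 1*6) = 0*(-32) + (-20 - 1*6) = 0 + (-20 - 6) = 0 - 26 = -26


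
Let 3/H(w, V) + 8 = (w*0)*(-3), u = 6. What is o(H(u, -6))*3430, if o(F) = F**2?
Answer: 15435/32 ≈ 482.34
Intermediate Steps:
H(w, V) = -3/8 (H(w, V) = 3/(-8 + (w*0)*(-3)) = 3/(-8 + 0*(-3)) = 3/(-8 + 0) = 3/(-8) = 3*(-1/8) = -3/8)
o(H(u, -6))*3430 = (-3/8)**2*3430 = (9/64)*3430 = 15435/32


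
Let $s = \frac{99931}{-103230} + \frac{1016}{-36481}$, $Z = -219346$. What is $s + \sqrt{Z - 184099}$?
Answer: $- \frac{3750464491}{3765933630} + i \sqrt{403445} \approx -0.99589 + 635.17 i$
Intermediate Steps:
$s = - \frac{3750464491}{3765933630}$ ($s = 99931 \left(- \frac{1}{103230}\right) + 1016 \left(- \frac{1}{36481}\right) = - \frac{99931}{103230} - \frac{1016}{36481} = - \frac{3750464491}{3765933630} \approx -0.99589$)
$s + \sqrt{Z - 184099} = - \frac{3750464491}{3765933630} + \sqrt{-219346 - 184099} = - \frac{3750464491}{3765933630} + \sqrt{-403445} = - \frac{3750464491}{3765933630} + i \sqrt{403445}$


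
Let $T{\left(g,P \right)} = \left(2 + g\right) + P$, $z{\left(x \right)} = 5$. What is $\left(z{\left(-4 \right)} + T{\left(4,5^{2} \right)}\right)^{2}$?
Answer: $1296$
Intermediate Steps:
$T{\left(g,P \right)} = 2 + P + g$
$\left(z{\left(-4 \right)} + T{\left(4,5^{2} \right)}\right)^{2} = \left(5 + \left(2 + 5^{2} + 4\right)\right)^{2} = \left(5 + \left(2 + 25 + 4\right)\right)^{2} = \left(5 + 31\right)^{2} = 36^{2} = 1296$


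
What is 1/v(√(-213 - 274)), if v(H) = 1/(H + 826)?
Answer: 826 + I*√487 ≈ 826.0 + 22.068*I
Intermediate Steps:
v(H) = 1/(826 + H)
1/v(√(-213 - 274)) = 1/(1/(826 + √(-213 - 274))) = 1/(1/(826 + √(-487))) = 1/(1/(826 + I*√487)) = 826 + I*√487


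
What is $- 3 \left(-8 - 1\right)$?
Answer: $27$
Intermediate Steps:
$- 3 \left(-8 - 1\right) = \left(-3\right) \left(-9\right) = 27$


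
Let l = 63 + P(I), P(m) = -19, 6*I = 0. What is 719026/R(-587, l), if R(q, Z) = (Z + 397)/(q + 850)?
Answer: 3859262/9 ≈ 4.2881e+5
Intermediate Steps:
I = 0 (I = (⅙)*0 = 0)
l = 44 (l = 63 - 19 = 44)
R(q, Z) = (397 + Z)/(850 + q)
719026/R(-587, l) = 719026/(((397 + 44)/(850 - 587))) = 719026/((441/263)) = 719026/(((1/263)*441)) = 719026/(441/263) = 719026*(263/441) = 3859262/9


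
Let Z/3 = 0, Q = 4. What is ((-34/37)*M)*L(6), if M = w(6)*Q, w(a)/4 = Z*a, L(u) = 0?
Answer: 0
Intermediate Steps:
Z = 0 (Z = 3*0 = 0)
w(a) = 0 (w(a) = 4*(0*a) = 4*0 = 0)
M = 0 (M = 0*4 = 0)
((-34/37)*M)*L(6) = (-34/37*0)*0 = (-34*1/37*0)*0 = -34/37*0*0 = 0*0 = 0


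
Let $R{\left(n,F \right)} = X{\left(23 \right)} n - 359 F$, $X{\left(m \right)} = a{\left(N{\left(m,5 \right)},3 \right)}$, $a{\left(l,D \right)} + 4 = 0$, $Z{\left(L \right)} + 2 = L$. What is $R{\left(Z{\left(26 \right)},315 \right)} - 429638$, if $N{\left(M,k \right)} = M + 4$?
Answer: $-542819$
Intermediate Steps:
$N{\left(M,k \right)} = 4 + M$
$Z{\left(L \right)} = -2 + L$
$a{\left(l,D \right)} = -4$ ($a{\left(l,D \right)} = -4 + 0 = -4$)
$X{\left(m \right)} = -4$
$R{\left(n,F \right)} = - 359 F - 4 n$ ($R{\left(n,F \right)} = - 4 n - 359 F = - 359 F - 4 n$)
$R{\left(Z{\left(26 \right)},315 \right)} - 429638 = \left(\left(-359\right) 315 - 4 \left(-2 + 26\right)\right) - 429638 = \left(-113085 - 96\right) - 429638 = -113181 - 429638 = -542819$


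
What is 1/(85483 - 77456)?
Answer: 1/8027 ≈ 0.00012458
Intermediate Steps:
1/(85483 - 77456) = 1/8027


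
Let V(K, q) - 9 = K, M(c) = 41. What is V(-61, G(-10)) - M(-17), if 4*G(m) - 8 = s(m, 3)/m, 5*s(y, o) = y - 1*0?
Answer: -93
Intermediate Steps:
s(y, o) = y/5 (s(y, o) = (y - 1*0)/5 = (y + 0)/5 = y/5)
G(m) = 41/20 (G(m) = 2 + ((m/5)/m)/4 = 2 + (¼)*(⅕) = 2 + 1/20 = 41/20)
V(K, q) = 9 + K
V(-61, G(-10)) - M(-17) = (9 - 61) - 1*41 = -52 - 41 = -93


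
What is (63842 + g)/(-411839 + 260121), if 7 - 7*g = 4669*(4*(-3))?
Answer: -71847/151718 ≈ -0.47356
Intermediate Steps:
g = 8005 (g = 1 - 667*4*(-3) = 1 - 667*(-12) = 1 - ⅐*(-56028) = 1 + 8004 = 8005)
(63842 + g)/(-411839 + 260121) = (63842 + 8005)/(-411839 + 260121) = 71847/(-151718) = 71847*(-1/151718) = -71847/151718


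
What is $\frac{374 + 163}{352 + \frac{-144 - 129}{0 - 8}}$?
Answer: $\frac{4296}{3089} \approx 1.3907$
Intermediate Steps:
$\frac{374 + 163}{352 + \frac{-144 - 129}{0 - 8}} = \frac{537}{352 - \frac{273}{-8}} = \frac{537}{352 - - \frac{273}{8}} = \frac{537}{352 + \frac{273}{8}} = \frac{537}{\frac{3089}{8}} = 537 \cdot \frac{8}{3089} = \frac{4296}{3089}$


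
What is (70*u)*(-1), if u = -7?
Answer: 490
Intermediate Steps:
(70*u)*(-1) = (70*(-7))*(-1) = -490*(-1) = 490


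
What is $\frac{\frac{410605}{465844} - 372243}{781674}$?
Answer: $- \frac{173406757487}{364138142856} \approx -0.47621$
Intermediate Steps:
$\frac{\frac{410605}{465844} - 372243}{781674} = \left(410605 \cdot \frac{1}{465844} - 372243\right) \frac{1}{781674} = \left(\frac{410605}{465844} - 372243\right) \frac{1}{781674} = \left(- \frac{173406757487}{465844}\right) \frac{1}{781674} = - \frac{173406757487}{364138142856}$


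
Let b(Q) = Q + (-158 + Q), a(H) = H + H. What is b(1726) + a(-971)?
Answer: 1352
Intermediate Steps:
a(H) = 2*H
b(Q) = -158 + 2*Q
b(1726) + a(-971) = (-158 + 2*1726) + 2*(-971) = (-158 + 3452) - 1942 = 3294 - 1942 = 1352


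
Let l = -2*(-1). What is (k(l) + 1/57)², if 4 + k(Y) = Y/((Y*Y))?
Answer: 157609/12996 ≈ 12.128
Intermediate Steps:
l = 2
k(Y) = -4 + 1/Y (k(Y) = -4 + Y/((Y*Y)) = -4 + Y/(Y²) = -4 + Y/Y² = -4 + 1/Y)
(k(l) + 1/57)² = ((-4 + 1/2) + 1/57)² = ((-4 + ½) + 1/57)² = (-7/2 + 1/57)² = (-397/114)² = 157609/12996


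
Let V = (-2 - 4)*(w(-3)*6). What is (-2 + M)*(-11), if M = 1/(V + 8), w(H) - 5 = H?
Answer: 1419/64 ≈ 22.172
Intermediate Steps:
w(H) = 5 + H
V = -72 (V = (-2 - 4)*((5 - 3)*6) = -12*6 = -6*12 = -72)
M = -1/64 (M = 1/(-72 + 8) = 1/(-64) = -1/64 ≈ -0.015625)
(-2 + M)*(-11) = (-2 - 1/64)*(-11) = -129/64*(-11) = 1419/64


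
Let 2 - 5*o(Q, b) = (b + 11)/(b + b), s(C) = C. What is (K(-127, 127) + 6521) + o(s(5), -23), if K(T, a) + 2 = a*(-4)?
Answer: 138261/23 ≈ 6011.3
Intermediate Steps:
K(T, a) = -2 - 4*a (K(T, a) = -2 + a*(-4) = -2 - 4*a)
o(Q, b) = ⅖ - (11 + b)/(10*b) (o(Q, b) = ⅖ - (b + 11)/(5*(b + b)) = ⅖ - (11 + b)/(5*(2*b)) = ⅖ - (11 + b)*1/(2*b)/5 = ⅖ - (11 + b)/(10*b))
(K(-127, 127) + 6521) + o(s(5), -23) = ((-2 - 4*127) + 6521) + (⅒)*(-11 + 3*(-23))/(-23) = ((-2 - 508) + 6521) + (⅒)*(-1/23)*(-11 - 69) = (-510 + 6521) + (⅒)*(-1/23)*(-80) = 6011 + 8/23 = 138261/23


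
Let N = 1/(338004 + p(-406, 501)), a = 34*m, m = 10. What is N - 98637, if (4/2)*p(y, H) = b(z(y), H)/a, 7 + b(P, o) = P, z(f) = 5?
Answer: -11335498087343/114921359 ≈ -98637.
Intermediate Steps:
b(P, o) = -7 + P
a = 340 (a = 34*10 = 340)
p(y, H) = -1/340 (p(y, H) = ((-7 + 5)/340)/2 = (-2*1/340)/2 = (1/2)*(-1/170) = -1/340)
N = 340/114921359 (N = 1/(338004 - 1/340) = 1/(114921359/340) = 340/114921359 ≈ 2.9585e-6)
N - 98637 = 340/114921359 - 98637 = -11335498087343/114921359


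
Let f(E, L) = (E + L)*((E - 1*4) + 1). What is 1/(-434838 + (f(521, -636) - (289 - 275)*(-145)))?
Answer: -1/492378 ≈ -2.0310e-6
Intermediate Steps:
f(E, L) = (-3 + E)*(E + L) (f(E, L) = (E + L)*((E - 4) + 1) = (E + L)*((-4 + E) + 1) = (E + L)*(-3 + E) = (-3 + E)*(E + L))
1/(-434838 + (f(521, -636) - (289 - 275)*(-145))) = 1/(-434838 + ((521² - 3*521 - 3*(-636) + 521*(-636)) - (289 - 275)*(-145))) = 1/(-434838 + ((271441 - 1563 + 1908 - 331356) - 14*(-145))) = 1/(-434838 + (-59570 - 1*(-2030))) = 1/(-434838 + (-59570 + 2030)) = 1/(-434838 - 57540) = 1/(-492378) = -1/492378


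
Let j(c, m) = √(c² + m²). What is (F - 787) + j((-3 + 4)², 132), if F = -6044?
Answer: -6831 + 5*√697 ≈ -6699.0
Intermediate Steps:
(F - 787) + j((-3 + 4)², 132) = (-6044 - 787) + √(((-3 + 4)²)² + 132²) = -6831 + √((1²)² + 17424) = -6831 + √(1² + 17424) = -6831 + √(1 + 17424) = -6831 + √17425 = -6831 + 5*√697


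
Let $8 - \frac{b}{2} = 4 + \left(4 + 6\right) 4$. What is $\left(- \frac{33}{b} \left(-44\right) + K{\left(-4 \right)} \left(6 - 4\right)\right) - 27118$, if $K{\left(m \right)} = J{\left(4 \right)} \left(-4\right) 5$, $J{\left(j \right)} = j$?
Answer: $- \frac{163789}{6} \approx -27298.0$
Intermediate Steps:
$b = -72$ ($b = 16 - 2 \left(4 + \left(4 + 6\right) 4\right) = 16 - 2 \left(4 + 10 \cdot 4\right) = 16 - 2 \left(4 + 40\right) = 16 - 88 = -72$)
$K{\left(m \right)} = -80$ ($K{\left(m \right)} = 4 \left(-4\right) 5 = \left(-16\right) 5 = -80$)
$\left(- \frac{33}{b} \left(-44\right) + K{\left(-4 \right)} \left(6 - 4\right)\right) - 27118 = \left(- \frac{33}{-72} \left(-44\right) - 80 \left(6 - 4\right)\right) - 27118 = \left(\left(-33\right) \left(- \frac{1}{72}\right) \left(-44\right) - 160\right) - 27118 = \left(\frac{11}{24} \left(-44\right) - 160\right) - 27118 = \left(- \frac{121}{6} - 160\right) - 27118 = - \frac{1081}{6} - 27118 = - \frac{163789}{6}$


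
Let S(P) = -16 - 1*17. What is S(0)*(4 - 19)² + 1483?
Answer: -5942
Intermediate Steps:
S(P) = -33 (S(P) = -16 - 17 = -33)
S(0)*(4 - 19)² + 1483 = -33*(4 - 19)² + 1483 = -33*(-15)² + 1483 = -33*225 + 1483 = -7425 + 1483 = -5942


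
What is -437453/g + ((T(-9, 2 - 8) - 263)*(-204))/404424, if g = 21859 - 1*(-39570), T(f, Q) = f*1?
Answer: -7229496655/1035140079 ≈ -6.9841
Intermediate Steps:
T(f, Q) = f
g = 61429 (g = 21859 + 39570 = 61429)
-437453/g + ((T(-9, 2 - 8) - 263)*(-204))/404424 = -437453/61429 + ((-9 - 263)*(-204))/404424 = -437453*1/61429 - 272*(-204)*(1/404424) = -437453/61429 + 55488*(1/404424) = -437453/61429 + 2312/16851 = -7229496655/1035140079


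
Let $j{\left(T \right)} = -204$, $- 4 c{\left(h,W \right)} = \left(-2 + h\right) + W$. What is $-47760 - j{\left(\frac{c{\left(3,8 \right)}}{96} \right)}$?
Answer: $-47556$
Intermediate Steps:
$c{\left(h,W \right)} = \frac{1}{2} - \frac{W}{4} - \frac{h}{4}$ ($c{\left(h,W \right)} = - \frac{\left(-2 + h\right) + W}{4} = - \frac{-2 + W + h}{4} = \frac{1}{2} - \frac{W}{4} - \frac{h}{4}$)
$-47760 - j{\left(\frac{c{\left(3,8 \right)}}{96} \right)} = -47760 - -204 = -47760 + 204 = -47556$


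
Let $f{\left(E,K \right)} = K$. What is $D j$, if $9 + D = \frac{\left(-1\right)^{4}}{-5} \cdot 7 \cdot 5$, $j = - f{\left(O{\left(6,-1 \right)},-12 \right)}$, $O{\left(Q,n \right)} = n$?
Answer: $-192$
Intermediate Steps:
$j = 12$ ($j = \left(-1\right) \left(-12\right) = 12$)
$D = -16$ ($D = -9 + \frac{\left(-1\right)^{4}}{-5} \cdot 7 \cdot 5 = -9 + 1 \left(- \frac{1}{5}\right) 7 \cdot 5 = -9 + \left(- \frac{1}{5}\right) 7 \cdot 5 = -9 - 7 = -16$)
$D j = \left(-16\right) 12 = -192$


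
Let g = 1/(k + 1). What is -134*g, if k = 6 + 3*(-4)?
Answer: 134/5 ≈ 26.800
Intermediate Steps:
k = -6 (k = 6 - 12 = -6)
g = -⅕ (g = 1/(-6 + 1) = 1/(-5) = -⅕ ≈ -0.20000)
-134*g = -134*(-⅕) = 134/5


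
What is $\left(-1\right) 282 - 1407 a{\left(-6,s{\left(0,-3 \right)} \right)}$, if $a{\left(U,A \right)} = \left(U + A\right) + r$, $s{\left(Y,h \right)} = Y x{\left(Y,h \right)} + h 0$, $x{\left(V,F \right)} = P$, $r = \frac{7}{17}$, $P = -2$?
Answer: $\frac{128871}{17} \approx 7580.6$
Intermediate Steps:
$r = \frac{7}{17}$ ($r = 7 \cdot \frac{1}{17} = \frac{7}{17} \approx 0.41176$)
$x{\left(V,F \right)} = -2$
$s{\left(Y,h \right)} = - 2 Y$ ($s{\left(Y,h \right)} = Y \left(-2\right) + h 0 = - 2 Y + 0 = - 2 Y$)
$a{\left(U,A \right)} = \frac{7}{17} + A + U$ ($a{\left(U,A \right)} = \left(U + A\right) + \frac{7}{17} = \left(A + U\right) + \frac{7}{17} = \frac{7}{17} + A + U$)
$\left(-1\right) 282 - 1407 a{\left(-6,s{\left(0,-3 \right)} \right)} = \left(-1\right) 282 - 1407 \left(\frac{7}{17} - 0 - 6\right) = -282 - 1407 \left(\frac{7}{17} + 0 - 6\right) = -282 - - \frac{133665}{17} = -282 + \frac{133665}{17} = \frac{128871}{17}$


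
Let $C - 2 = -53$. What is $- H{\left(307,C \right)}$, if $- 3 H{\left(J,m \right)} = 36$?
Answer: $12$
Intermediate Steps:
$C = -51$ ($C = 2 - 53 = -51$)
$H{\left(J,m \right)} = -12$ ($H{\left(J,m \right)} = \left(- \frac{1}{3}\right) 36 = -12$)
$- H{\left(307,C \right)} = \left(-1\right) \left(-12\right) = 12$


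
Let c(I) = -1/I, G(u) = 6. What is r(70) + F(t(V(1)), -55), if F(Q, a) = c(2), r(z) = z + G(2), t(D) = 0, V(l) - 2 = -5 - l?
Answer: 151/2 ≈ 75.500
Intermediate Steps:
V(l) = -3 - l (V(l) = 2 + (-5 - l) = -3 - l)
r(z) = 6 + z (r(z) = z + 6 = 6 + z)
F(Q, a) = -½ (F(Q, a) = -1/2 = -1*½ = -½)
r(70) + F(t(V(1)), -55) = (6 + 70) - ½ = 76 - ½ = 151/2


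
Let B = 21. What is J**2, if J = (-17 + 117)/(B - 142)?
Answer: 10000/14641 ≈ 0.68301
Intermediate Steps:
J = -100/121 (J = (-17 + 117)/(21 - 142) = 100/(-121) = 100*(-1/121) = -100/121 ≈ -0.82645)
J**2 = (-100/121)**2 = 10000/14641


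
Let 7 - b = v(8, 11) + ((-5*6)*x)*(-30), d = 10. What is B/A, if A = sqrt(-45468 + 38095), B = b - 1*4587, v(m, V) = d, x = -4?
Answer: 990*I*sqrt(7373)/7373 ≈ 11.53*I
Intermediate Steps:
v(m, V) = 10
b = 3597 (b = 7 - (10 + (-5*6*(-4))*(-30)) = 7 - (10 - 30*(-4)*(-30)) = 7 - (10 + 120*(-30)) = 7 - (10 - 3600) = 7 - 1*(-3590) = 7 + 3590 = 3597)
B = -990 (B = 3597 - 1*4587 = 3597 - 4587 = -990)
A = I*sqrt(7373) (A = sqrt(-7373) = I*sqrt(7373) ≈ 85.866*I)
B/A = -990*(-I*sqrt(7373)/7373) = -(-990)*I*sqrt(7373)/7373 = 990*I*sqrt(7373)/7373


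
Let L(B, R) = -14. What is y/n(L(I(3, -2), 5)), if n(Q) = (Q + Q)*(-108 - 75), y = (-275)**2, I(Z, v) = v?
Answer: 75625/5124 ≈ 14.759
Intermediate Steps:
y = 75625
n(Q) = -366*Q (n(Q) = (2*Q)*(-183) = -366*Q)
y/n(L(I(3, -2), 5)) = 75625/((-366*(-14))) = 75625/5124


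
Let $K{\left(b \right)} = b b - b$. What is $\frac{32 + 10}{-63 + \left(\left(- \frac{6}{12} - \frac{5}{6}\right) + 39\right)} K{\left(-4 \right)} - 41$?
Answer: $- \frac{1409}{19} \approx -74.158$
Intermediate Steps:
$K{\left(b \right)} = b^{2} - b$
$\frac{32 + 10}{-63 + \left(\left(- \frac{6}{12} - \frac{5}{6}\right) + 39\right)} K{\left(-4 \right)} - 41 = \frac{32 + 10}{-63 + \left(\left(- \frac{6}{12} - \frac{5}{6}\right) + 39\right)} \left(- 4 \left(-1 - 4\right)\right) - 41 = \frac{42}{-63 + \left(\left(\left(-6\right) \frac{1}{12} - \frac{5}{6}\right) + 39\right)} \left(\left(-4\right) \left(-5\right)\right) - 41 = \frac{42}{-63 + \left(\left(- \frac{1}{2} - \frac{5}{6}\right) + 39\right)} 20 - 41 = \frac{42}{-63 + \left(- \frac{4}{3} + 39\right)} 20 - 41 = \frac{42}{-63 + \frac{113}{3}} \cdot 20 - 41 = \frac{42}{- \frac{76}{3}} \cdot 20 - 41 = 42 \left(- \frac{3}{76}\right) 20 - 41 = \left(- \frac{63}{38}\right) 20 - 41 = - \frac{630}{19} - 41 = - \frac{1409}{19}$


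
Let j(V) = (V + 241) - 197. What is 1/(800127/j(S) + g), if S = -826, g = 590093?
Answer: 782/460652599 ≈ 1.6976e-6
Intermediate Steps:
j(V) = 44 + V (j(V) = (241 + V) - 197 = 44 + V)
1/(800127/j(S) + g) = 1/(800127/(44 - 826) + 590093) = 1/(800127/(-782) + 590093) = 1/(800127*(-1/782) + 590093) = 1/(-800127/782 + 590093) = 1/(460652599/782) = 782/460652599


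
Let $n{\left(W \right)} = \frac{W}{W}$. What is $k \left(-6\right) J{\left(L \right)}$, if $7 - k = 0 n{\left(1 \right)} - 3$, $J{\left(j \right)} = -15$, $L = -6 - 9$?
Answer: $900$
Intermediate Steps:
$n{\left(W \right)} = 1$
$L = -15$ ($L = -6 - 9 = -15$)
$k = 10$ ($k = 7 - \left(0 \cdot 1 - 3\right) = 7 - \left(0 - 3\right) = 7 - -3 = 7 + 3 = 10$)
$k \left(-6\right) J{\left(L \right)} = 10 \left(-6\right) \left(-15\right) = \left(-60\right) \left(-15\right) = 900$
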